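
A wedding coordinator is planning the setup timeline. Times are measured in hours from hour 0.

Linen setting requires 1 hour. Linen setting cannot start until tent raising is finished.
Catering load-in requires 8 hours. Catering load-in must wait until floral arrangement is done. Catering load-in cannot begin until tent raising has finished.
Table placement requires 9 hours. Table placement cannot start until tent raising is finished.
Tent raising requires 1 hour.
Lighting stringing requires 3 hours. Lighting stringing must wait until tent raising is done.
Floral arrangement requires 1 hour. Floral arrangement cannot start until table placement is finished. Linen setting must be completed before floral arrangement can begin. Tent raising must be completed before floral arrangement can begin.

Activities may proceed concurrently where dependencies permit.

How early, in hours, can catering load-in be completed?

19

Tent raising has no prerequisites, so it starts at hour 0 and finishes at hour 1.
After tent raising (finishes hour 1), linen setting can start at hour 1 and finishes at hour 2.
After tent raising (finishes hour 1), table placement can start at hour 1 and finishes at hour 10.
Floral arrangement needs all of table placement (finishes hour 10); linen setting (finishes hour 2); tent raising (finishes hour 1). That puts its earliest start at hour 10; it finishes at 10 + 1 = hour 11.
Catering load-in needs all of floral arrangement (finishes hour 11); tent raising (finishes hour 1). That puts its earliest start at hour 11; it finishes at 11 + 8 = hour 19.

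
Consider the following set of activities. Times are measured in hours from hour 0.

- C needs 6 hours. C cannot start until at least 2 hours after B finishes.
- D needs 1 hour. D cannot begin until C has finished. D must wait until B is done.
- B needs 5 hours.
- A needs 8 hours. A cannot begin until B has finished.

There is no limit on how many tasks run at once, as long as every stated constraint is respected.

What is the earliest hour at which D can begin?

13

Nothing blocks B, so it runs from hour 0 to hour 5.
C cannot begin until B (finishes hour 5, plus 2-hour gap → hour 7). It runs from hour 7 to 7 + 6 = hour 13.
D waits on C (finishes hour 13); B (finishes hour 5). The latest of these is hour 13, which is the earliest D can start.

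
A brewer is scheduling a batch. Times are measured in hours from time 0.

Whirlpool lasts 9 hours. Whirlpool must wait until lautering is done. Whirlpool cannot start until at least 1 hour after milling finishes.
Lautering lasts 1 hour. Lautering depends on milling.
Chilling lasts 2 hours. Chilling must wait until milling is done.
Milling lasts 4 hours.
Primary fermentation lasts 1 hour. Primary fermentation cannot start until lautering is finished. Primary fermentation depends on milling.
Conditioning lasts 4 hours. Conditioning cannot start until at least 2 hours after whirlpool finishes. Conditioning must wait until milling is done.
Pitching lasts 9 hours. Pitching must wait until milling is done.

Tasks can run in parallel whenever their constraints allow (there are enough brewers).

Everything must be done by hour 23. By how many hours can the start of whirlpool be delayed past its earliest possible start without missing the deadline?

3

Milling has no prerequisites, so it starts at hour 0 and finishes at hour 4.
Lautering cannot begin until milling (finishes hour 4). It runs from hour 4 to 4 + 1 = hour 5.
Whirlpool has to wait for lautering (finishes hour 5); milling (finishes hour 4, plus 1-hour gap → hour 5). The latest of these is hour 5, so whirlpool runs hour 5 to 5 + 9 = hour 14.

Working backward from the deadline:
Conditioning has no dependents, so it just needs to finish by hour 23. Starting by 23 − 4 = hour 19 achieves that.
Since conditioning (must start by hour 19, minus 2-hour gap → hour 17) depends on it, whirlpool must finish by hour 17. Backing off its 9-hour duration gives a latest start of hour 8.
So whirlpool can start as early as hour 5 and as late as hour 8, giving 8 − 5 = 3 hours of slack.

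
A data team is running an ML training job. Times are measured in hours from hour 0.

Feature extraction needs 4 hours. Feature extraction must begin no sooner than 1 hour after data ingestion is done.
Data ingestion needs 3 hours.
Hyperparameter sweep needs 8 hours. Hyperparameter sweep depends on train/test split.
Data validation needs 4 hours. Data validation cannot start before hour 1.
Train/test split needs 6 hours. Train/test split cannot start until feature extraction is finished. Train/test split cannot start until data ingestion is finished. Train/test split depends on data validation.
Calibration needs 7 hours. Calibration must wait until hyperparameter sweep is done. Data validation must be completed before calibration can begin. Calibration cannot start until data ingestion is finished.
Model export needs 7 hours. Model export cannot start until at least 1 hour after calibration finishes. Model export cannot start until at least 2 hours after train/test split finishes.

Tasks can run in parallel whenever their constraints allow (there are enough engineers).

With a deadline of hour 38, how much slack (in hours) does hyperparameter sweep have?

Data validation cannot begin until its own release at hour 1. It runs from hour 1 to 1 + 4 = hour 5.
Data ingestion can start immediately at hour 0; it finishes at hour 3.
After data ingestion (finishes hour 3, plus 1-hour gap → hour 4), feature extraction can start at hour 4 and finishes at hour 8.
Train/test split has to wait for feature extraction (finishes hour 8); data ingestion (finishes hour 3); data validation (finishes hour 5). The latest of these is hour 8, so train/test split runs hour 8 to 8 + 6 = hour 14.
Hyperparameter sweep waits on train/test split (finishes hour 14), so it starts at hour 14 and finishes at 14 + 8 = hour 22.

Working backward from the deadline:
To finish by hour 38, model export (duration 7) must start no later than hour 31.
Since model export (must start by hour 31, minus 1-hour gap → hour 30) depends on it, calibration must finish by hour 30. Backing off its 7-hour duration gives a latest start of hour 23.
Hyperparameter sweep feeds into calibration (must start by hour 23); so hyperparameter sweep must finish by hour 23 and therefore start by hour 15.
So hyperparameter sweep can start as early as hour 14 and as late as hour 15, giving 15 − 14 = 1 hour of slack.

1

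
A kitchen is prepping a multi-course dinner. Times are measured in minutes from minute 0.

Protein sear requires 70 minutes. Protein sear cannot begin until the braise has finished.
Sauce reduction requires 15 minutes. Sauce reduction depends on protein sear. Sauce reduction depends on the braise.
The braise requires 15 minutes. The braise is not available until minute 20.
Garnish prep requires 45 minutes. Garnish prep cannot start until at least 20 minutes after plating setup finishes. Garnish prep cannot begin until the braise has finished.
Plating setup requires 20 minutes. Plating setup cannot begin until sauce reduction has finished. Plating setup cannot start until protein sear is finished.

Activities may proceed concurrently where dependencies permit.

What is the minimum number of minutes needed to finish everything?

The braise cannot begin until its own release at minute 20. It runs from minute 20 to 20 + 15 = minute 35.
Protein sear cannot begin until the braise (finishes minute 35). It runs from minute 35 to 35 + 70 = minute 105.
Sauce reduction has to wait for protein sear (finishes minute 105); the braise (finishes minute 35). The latest of these is minute 105, so sauce reduction runs minute 105 to 105 + 15 = minute 120.
Plating setup has to wait for sauce reduction (finishes minute 120); protein sear (finishes minute 105). The latest of these is minute 120, so plating setup runs minute 120 to 120 + 20 = minute 140.
Garnish prep needs all of plating setup (finishes minute 140, plus 20-minute gap → minute 160); the braise (finishes minute 35). That puts its earliest start at minute 160; it finishes at 160 + 45 = minute 205.
All tasks are finished once the last one completes. Finish times: The braise at 35, Protein sear at 105, Sauce reduction at 120, Plating setup at 140, Garnish prep at 205. The latest is minute 205.

205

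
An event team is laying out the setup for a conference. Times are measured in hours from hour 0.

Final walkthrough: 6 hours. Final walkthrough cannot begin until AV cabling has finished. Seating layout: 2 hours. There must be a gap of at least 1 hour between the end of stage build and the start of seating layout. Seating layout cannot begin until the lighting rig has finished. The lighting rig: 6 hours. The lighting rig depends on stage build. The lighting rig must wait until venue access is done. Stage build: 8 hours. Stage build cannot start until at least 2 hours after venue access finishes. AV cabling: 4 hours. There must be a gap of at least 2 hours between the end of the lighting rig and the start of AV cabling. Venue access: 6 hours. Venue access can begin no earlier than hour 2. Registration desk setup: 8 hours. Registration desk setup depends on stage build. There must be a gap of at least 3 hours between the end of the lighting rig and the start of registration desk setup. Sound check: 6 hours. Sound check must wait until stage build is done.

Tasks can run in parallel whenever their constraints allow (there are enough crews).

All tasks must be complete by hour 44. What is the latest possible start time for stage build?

18

Final walkthrough must finish by hour 44; it takes 6 hours, so it must start by 44 − 6 = hour 38.
AV cabling feeds into final walkthrough (must start by hour 38); so AV cabling must finish by hour 38 and therefore start by hour 34.
Nothing follows seating layout; the deadline of hour 44 is its only limit. It must start by 44 − 2 = hour 42.
Registration desk setup must finish by hour 44; it takes 8 hours, so it must start by 44 − 8 = hour 36.
The lighting rig must finish in time for AV cabling (must start by hour 34, minus 2-hour gap → hour 32); seating layout (must start by hour 42); registration desk setup (must start by hour 36, minus 3-hour gap → hour 33). The tightest is hour 32, so the lighting rig must start by 32 − 6 = hour 26.
Nothing follows sound check; the deadline of hour 44 is its only limit. It must start by 44 − 6 = hour 38.
Stage build has several dependents: the lighting rig (must start by hour 26); seating layout (must start by hour 42, minus 1-hour gap → hour 41); registration desk setup (must start by hour 36); sound check (must start by hour 38). The earliest of those limits is hour 26, so stage build must start by 26 − 8 = hour 18.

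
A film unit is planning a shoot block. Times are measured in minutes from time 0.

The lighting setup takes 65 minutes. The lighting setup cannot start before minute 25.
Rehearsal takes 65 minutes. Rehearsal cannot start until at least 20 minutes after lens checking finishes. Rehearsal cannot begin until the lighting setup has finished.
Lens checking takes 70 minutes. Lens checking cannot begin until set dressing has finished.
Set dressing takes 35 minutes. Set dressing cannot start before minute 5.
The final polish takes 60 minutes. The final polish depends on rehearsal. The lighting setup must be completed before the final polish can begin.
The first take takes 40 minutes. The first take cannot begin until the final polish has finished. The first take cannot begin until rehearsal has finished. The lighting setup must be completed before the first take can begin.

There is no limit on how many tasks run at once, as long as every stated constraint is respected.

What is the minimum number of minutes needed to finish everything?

295

The lighting setup waits on its own release at minute 25, so it starts at minute 25 and finishes at 25 + 65 = minute 90.
Set dressing waits on its own release at minute 5, so it starts at minute 5 and finishes at 5 + 35 = minute 40.
After set dressing (finishes minute 40), lens checking can start at minute 40 and finishes at minute 110.
Rehearsal has to wait for lens checking (finishes minute 110, plus 20-minute gap → minute 130); the lighting setup (finishes minute 90). The latest of these is minute 130, so rehearsal runs minute 130 to 130 + 65 = minute 195.
The final polish has to wait for rehearsal (finishes minute 195); the lighting setup (finishes minute 90). The latest of these is minute 195, so the final polish runs minute 195 to 195 + 60 = minute 255.
The first take has to wait for the final polish (finishes minute 255); rehearsal (finishes minute 195); the lighting setup (finishes minute 90). The latest of these is minute 255, so the first take runs minute 255 to 255 + 40 = minute 295.
All tasks are finished once the last one completes. Finish times: Set dressing at 40, The lighting setup at 90, Lens checking at 110, Rehearsal at 195, The final polish at 255, The first take at 295. The latest is minute 295.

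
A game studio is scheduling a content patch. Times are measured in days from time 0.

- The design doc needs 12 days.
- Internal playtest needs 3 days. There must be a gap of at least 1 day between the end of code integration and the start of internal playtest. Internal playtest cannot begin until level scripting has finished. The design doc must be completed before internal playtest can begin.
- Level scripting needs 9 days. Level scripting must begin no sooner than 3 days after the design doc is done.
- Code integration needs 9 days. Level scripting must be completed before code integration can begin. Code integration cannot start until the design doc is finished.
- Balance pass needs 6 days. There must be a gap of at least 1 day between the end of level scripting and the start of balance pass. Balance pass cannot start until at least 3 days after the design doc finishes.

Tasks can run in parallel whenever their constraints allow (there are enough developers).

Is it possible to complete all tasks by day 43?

Nothing blocks the design doc, so it runs from day 0 to day 12.
Level scripting waits on the design doc (finishes day 12, plus 3-day gap → day 15), so it starts at day 15 and finishes at 15 + 9 = day 24.
Balance pass has to wait for level scripting (finishes day 24, plus 1-day gap → day 25); the design doc (finishes day 12, plus 3-day gap → day 15). The latest of these is day 25, so balance pass runs day 25 to 25 + 6 = day 31.
Code integration needs all of level scripting (finishes day 24); the design doc (finishes day 12). That puts its earliest start at day 24; it finishes at 24 + 9 = day 33.
Internal playtest cannot start until code integration (finishes day 33, plus 1-day gap → day 34); level scripting (finishes day 24); the design doc (finishes day 12). The controlling bound is day 34, so internal playtest finishes at 34 + 3 = day 37.
Every task is finished by day 37, which is no later than the deadline of 43, so the schedule is feasible.

Yes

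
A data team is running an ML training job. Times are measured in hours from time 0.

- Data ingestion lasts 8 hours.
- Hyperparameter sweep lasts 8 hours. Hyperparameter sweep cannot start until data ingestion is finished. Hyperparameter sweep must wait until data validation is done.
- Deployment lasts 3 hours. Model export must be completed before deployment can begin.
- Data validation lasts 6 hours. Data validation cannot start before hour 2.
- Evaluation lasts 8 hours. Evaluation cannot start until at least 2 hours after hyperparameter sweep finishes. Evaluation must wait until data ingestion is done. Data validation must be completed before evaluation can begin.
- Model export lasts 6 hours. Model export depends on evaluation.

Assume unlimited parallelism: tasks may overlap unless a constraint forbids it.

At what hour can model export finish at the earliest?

32

Data validation waits on its own release at hour 2, so it starts at hour 2 and finishes at 2 + 6 = hour 8.
Data ingestion has no prerequisites, so it starts at hour 0 and finishes at hour 8.
Hyperparameter sweep has to wait for data ingestion (finishes hour 8); data validation (finishes hour 8). The latest of these is hour 8, so hyperparameter sweep runs hour 8 to 8 + 8 = hour 16.
For evaluation: hyperparameter sweep (finishes hour 16, plus 2-hour gap → hour 18); data ingestion (finishes hour 8); data validation (finishes hour 8). Taking the maximum gives a start of hour 18, and it finishes at 18 + 8 = hour 26.
After evaluation (finishes hour 26), model export can start at hour 26 and finishes at hour 32.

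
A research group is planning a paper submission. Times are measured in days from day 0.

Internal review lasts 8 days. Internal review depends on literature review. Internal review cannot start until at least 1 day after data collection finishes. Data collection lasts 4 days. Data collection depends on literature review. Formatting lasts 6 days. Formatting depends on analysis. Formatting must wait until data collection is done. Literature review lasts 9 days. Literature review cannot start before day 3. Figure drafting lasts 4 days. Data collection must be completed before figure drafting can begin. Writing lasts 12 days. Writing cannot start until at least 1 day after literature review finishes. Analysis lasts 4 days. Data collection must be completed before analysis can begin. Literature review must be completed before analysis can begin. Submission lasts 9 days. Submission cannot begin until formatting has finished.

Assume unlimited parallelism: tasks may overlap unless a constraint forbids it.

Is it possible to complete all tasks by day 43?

After its own release at day 3, literature review can start at day 3 and finishes at day 12.
After literature review (finishes day 12, plus 1-day gap → day 13), writing can start at day 13 and finishes at day 25.
Data collection waits on literature review (finishes day 12), so it starts at day 12 and finishes at 12 + 4 = day 16.
Internal review needs all of literature review (finishes day 12); data collection (finishes day 16, plus 1-day gap → day 17). That puts its earliest start at day 17; it finishes at 17 + 8 = day 25.
Figure drafting cannot begin until data collection (finishes day 16). It runs from day 16 to 16 + 4 = day 20.
Analysis needs all of data collection (finishes day 16); literature review (finishes day 12). That puts its earliest start at day 16; it finishes at 16 + 4 = day 20.
Formatting cannot start until analysis (finishes day 20); data collection (finishes day 16). The controlling bound is day 20, so formatting finishes at 20 + 6 = day 26.
Submission cannot begin until formatting (finishes day 26). It runs from day 26 to 26 + 9 = day 35.
Every task is finished by day 35, which is no later than the deadline of 43, so the schedule is feasible.

Yes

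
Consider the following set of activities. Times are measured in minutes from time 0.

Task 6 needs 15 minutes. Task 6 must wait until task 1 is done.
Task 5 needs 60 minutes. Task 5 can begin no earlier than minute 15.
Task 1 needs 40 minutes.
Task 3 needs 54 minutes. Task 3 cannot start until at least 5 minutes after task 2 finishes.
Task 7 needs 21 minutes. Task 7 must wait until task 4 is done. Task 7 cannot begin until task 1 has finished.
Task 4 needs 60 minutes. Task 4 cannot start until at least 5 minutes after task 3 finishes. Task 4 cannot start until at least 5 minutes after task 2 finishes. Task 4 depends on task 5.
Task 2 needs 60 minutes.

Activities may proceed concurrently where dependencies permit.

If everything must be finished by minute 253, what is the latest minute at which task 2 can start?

48

Task 7 has no dependents, so it just needs to finish by minute 253. Starting by 253 − 21 = minute 232 achieves that.
Since task 7 (must start by minute 232) depends on it, task 4 must finish by minute 232. Backing off its 60-minute duration gives a latest start of minute 172.
Since task 4 (must start by minute 172, minus 5-minute gap → minute 167) depends on it, task 3 must finish by minute 167. Backing off its 54-minute duration gives a latest start of minute 113.
For task 2: task 3 (must start by minute 113, minus 5-minute gap → minute 108); task 4 (must start by minute 172, minus 5-minute gap → minute 167). The most restrictive is minute 108; with a 60-minute duration, task 2 must start by minute 48.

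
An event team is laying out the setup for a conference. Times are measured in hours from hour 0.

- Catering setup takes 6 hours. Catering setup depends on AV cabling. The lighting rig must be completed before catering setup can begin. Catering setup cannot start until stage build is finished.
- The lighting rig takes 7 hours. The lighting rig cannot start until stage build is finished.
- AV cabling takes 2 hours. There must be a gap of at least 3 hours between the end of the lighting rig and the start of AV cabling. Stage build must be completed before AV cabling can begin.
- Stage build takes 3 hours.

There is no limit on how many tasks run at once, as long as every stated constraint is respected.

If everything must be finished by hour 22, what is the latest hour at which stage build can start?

Catering setup has no dependents, so it just needs to finish by hour 22. Starting by 22 − 6 = hour 16 achieves that.
Since catering setup (must start by hour 16) depends on it, AV cabling must finish by hour 16. Backing off its 2-hour duration gives a latest start of hour 14.
The lighting rig must finish in time for AV cabling (must start by hour 14, minus 3-hour gap → hour 11); catering setup (must start by hour 16). The tightest is hour 11, so the lighting rig must start by 11 − 7 = hour 4.
Stage build must finish in time for the lighting rig (must start by hour 4); AV cabling (must start by hour 14); catering setup (must start by hour 16). The tightest is hour 4, so stage build must start by 4 − 3 = hour 1.

1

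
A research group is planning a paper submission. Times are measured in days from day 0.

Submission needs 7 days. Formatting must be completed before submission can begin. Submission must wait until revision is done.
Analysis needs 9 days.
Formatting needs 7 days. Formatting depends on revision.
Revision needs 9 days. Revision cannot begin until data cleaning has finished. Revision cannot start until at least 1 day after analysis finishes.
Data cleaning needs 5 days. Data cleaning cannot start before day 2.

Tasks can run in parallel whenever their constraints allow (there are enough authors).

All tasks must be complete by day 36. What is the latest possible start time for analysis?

3

Nothing follows submission; the deadline of day 36 is its only limit. It must start by 36 − 7 = day 29.
Formatting must finish before submission (must start by day 29). With a 7-day duration, formatting must start by 29 − 7 = day 22.
For revision: formatting (must start by day 22); submission (must start by day 29). The most restrictive is day 22; with a 9-day duration, revision must start by day 13.
Analysis has to be done before revision (must start by day 13, minus 1-day gap → day 12). That means finishing by day 12, i.e. starting by 12 − 9 = day 3.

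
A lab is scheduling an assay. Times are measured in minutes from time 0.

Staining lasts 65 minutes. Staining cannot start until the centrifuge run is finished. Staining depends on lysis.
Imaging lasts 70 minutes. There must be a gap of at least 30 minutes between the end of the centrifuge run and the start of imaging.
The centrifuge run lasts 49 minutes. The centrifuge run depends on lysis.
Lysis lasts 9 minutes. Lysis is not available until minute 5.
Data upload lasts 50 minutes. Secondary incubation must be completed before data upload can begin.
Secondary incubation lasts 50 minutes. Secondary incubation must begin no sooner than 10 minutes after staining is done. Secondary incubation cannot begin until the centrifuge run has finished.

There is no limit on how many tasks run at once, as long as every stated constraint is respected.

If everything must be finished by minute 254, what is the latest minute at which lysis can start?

21

To finish by minute 254, data upload (duration 50) must start no later than minute 204.
Secondary incubation feeds into data upload (must start by minute 204); so secondary incubation must finish by minute 204 and therefore start by minute 154.
Staining has to be done before secondary incubation (must start by minute 154, minus 10-minute gap → minute 144). That means finishing by minute 144, i.e. starting by 144 − 65 = minute 79.
Imaging must finish by minute 254; it takes 70 minutes, so it must start by 254 − 70 = minute 184.
The centrifuge run has several dependents: staining (must start by minute 79); secondary incubation (must start by minute 154); imaging (must start by minute 184, minus 30-minute gap → minute 154). The earliest of those limits is minute 79, so the centrifuge run must start by 79 − 49 = minute 30.
For lysis: the centrifuge run (must start by minute 30); staining (must start by minute 79). The most restrictive is minute 30; with a 9-minute duration, lysis must start by minute 21.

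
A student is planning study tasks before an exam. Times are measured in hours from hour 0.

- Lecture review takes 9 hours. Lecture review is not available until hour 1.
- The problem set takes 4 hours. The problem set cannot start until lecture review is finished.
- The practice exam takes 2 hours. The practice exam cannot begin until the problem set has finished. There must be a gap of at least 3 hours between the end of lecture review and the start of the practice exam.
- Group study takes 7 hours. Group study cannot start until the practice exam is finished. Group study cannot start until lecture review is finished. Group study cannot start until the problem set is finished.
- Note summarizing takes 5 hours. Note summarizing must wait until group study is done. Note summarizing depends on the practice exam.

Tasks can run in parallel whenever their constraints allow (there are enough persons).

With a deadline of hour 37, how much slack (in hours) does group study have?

After its own release at hour 1, lecture review can start at hour 1 and finishes at hour 10.
The problem set cannot begin until lecture review (finishes hour 10). It runs from hour 10 to 10 + 4 = hour 14.
For the practice exam: the problem set (finishes hour 14); lecture review (finishes hour 10, plus 3-hour gap → hour 13). Taking the maximum gives a start of hour 14, and it finishes at 14 + 2 = hour 16.
Group study has to wait for the practice exam (finishes hour 16); lecture review (finishes hour 10); the problem set (finishes hour 14). The latest of these is hour 16, so group study runs hour 16 to 16 + 7 = hour 23.

Working backward from the deadline:
Nothing follows note summarizing; the deadline of hour 37 is its only limit. It must start by 37 − 5 = hour 32.
Group study must finish before note summarizing (must start by hour 32). With a 7-hour duration, group study must start by 32 − 7 = hour 25.
So group study can start as early as hour 16 and as late as hour 25, giving 25 − 16 = 9 hours of slack.

9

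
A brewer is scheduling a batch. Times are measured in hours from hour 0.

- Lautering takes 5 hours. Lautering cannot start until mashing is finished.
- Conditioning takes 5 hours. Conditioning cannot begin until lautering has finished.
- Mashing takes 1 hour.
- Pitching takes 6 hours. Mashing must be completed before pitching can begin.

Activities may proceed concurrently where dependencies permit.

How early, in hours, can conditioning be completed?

11

Mashing can start immediately at hour 0; it finishes at hour 1.
Lautering waits on mashing (finishes hour 1), so it starts at hour 1 and finishes at 1 + 5 = hour 6.
Conditioning cannot begin until lautering (finishes hour 6). It runs from hour 6 to 6 + 5 = hour 11.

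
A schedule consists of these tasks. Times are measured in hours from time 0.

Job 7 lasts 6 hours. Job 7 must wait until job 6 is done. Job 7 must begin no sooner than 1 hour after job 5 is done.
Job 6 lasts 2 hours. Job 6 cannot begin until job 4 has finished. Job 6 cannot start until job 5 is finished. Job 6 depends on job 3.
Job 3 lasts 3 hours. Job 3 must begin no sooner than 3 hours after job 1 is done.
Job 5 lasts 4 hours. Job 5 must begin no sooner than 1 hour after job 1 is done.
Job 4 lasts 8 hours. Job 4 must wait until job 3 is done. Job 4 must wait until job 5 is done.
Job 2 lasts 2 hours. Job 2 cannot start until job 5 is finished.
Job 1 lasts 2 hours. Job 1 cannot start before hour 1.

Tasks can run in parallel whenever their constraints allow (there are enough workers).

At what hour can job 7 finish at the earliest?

Job 1 waits on its own release at hour 1, so it starts at hour 1 and finishes at 1 + 2 = hour 3.
After job 1 (finishes hour 3, plus 1-hour gap → hour 4), job 5 can start at hour 4 and finishes at hour 8.
Job 3 waits on job 1 (finishes hour 3, plus 3-hour gap → hour 6), so it starts at hour 6 and finishes at 6 + 3 = hour 9.
Job 4 needs all of job 3 (finishes hour 9); job 5 (finishes hour 8). That puts its earliest start at hour 9; it finishes at 9 + 8 = hour 17.
Job 6 needs all of job 4 (finishes hour 17); job 5 (finishes hour 8); job 3 (finishes hour 9). That puts its earliest start at hour 17; it finishes at 17 + 2 = hour 19.
For job 7: job 6 (finishes hour 19); job 5 (finishes hour 8, plus 1-hour gap → hour 9). Taking the maximum gives a start of hour 19, and it finishes at 19 + 6 = hour 25.

25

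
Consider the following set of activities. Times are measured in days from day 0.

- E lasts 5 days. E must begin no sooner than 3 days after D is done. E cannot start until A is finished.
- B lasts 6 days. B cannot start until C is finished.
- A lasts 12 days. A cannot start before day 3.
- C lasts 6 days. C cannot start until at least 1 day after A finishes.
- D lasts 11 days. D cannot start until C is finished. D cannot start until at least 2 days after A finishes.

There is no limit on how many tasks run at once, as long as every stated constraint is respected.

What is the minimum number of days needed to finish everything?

41

A waits on its own release at day 3, so it starts at day 3 and finishes at 3 + 12 = day 15.
C waits on A (finishes day 15, plus 1-day gap → day 16), so it starts at day 16 and finishes at 16 + 6 = day 22.
For D: C (finishes day 22); A (finishes day 15, plus 2-day gap → day 17). Taking the maximum gives a start of day 22, and it finishes at 22 + 11 = day 33.
E has to wait for D (finishes day 33, plus 3-day gap → day 36); A (finishes day 15). The latest of these is day 36, so E runs day 36 to 36 + 5 = day 41.
After C (finishes day 22), B can start at day 22 and finishes at day 28.
All tasks are finished once the last one completes. Finish times: A at 15, B at 28, C at 22, D at 33, E at 41. The latest is day 41.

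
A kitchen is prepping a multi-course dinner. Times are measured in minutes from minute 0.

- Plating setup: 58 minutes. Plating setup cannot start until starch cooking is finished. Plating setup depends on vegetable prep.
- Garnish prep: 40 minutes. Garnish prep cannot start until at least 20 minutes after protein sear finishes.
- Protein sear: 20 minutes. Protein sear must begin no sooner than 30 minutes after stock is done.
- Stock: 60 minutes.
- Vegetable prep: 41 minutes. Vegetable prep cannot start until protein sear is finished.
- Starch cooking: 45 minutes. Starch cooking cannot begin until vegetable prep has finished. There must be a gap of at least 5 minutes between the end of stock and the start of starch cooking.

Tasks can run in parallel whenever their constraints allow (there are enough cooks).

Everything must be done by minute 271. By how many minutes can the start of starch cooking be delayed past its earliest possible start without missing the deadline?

17

Stock has no prerequisites, so it starts at minute 0 and finishes at minute 60.
Protein sear cannot begin until stock (finishes minute 60, plus 30-minute gap → minute 90). It runs from minute 90 to 90 + 20 = minute 110.
Vegetable prep waits on protein sear (finishes minute 110), so it starts at minute 110 and finishes at 110 + 41 = minute 151.
Starch cooking needs all of vegetable prep (finishes minute 151); stock (finishes minute 60, plus 5-minute gap → minute 65). That puts its earliest start at minute 151; it finishes at 151 + 45 = minute 196.

Working backward from the deadline:
Plating setup must finish by minute 271; it takes 58 minutes, so it must start by 271 − 58 = minute 213.
Since plating setup (must start by minute 213) depends on it, starch cooking must finish by minute 213. Backing off its 45-minute duration gives a latest start of minute 168.
So starch cooking can start as early as minute 151 and as late as minute 168, giving 168 − 151 = 17 minutes of slack.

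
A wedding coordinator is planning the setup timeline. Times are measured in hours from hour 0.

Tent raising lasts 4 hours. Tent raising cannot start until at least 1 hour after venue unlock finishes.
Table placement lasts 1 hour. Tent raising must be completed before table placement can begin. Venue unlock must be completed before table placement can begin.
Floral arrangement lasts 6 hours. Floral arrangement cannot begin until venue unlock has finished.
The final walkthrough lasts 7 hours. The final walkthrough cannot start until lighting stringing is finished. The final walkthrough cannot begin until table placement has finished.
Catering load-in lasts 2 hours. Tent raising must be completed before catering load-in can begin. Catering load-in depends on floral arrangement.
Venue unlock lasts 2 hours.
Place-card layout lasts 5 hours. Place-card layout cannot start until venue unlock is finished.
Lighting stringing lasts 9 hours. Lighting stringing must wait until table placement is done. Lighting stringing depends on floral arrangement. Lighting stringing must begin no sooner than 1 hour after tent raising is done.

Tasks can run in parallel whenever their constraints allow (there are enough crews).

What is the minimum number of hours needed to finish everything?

Venue unlock has no prerequisites, so it starts at hour 0 and finishes at hour 2.
After venue unlock (finishes hour 2), place-card layout can start at hour 2 and finishes at hour 7.
Floral arrangement cannot begin until venue unlock (finishes hour 2). It runs from hour 2 to 2 + 6 = hour 8.
Tent raising cannot begin until venue unlock (finishes hour 2, plus 1-hour gap → hour 3). It runs from hour 3 to 3 + 4 = hour 7.
For catering load-in: tent raising (finishes hour 7); floral arrangement (finishes hour 8). Taking the maximum gives a start of hour 8, and it finishes at 8 + 2 = hour 10.
For table placement: tent raising (finishes hour 7); venue unlock (finishes hour 2). Taking the maximum gives a start of hour 7, and it finishes at 7 + 1 = hour 8.
Lighting stringing needs all of table placement (finishes hour 8); floral arrangement (finishes hour 8); tent raising (finishes hour 7, plus 1-hour gap → hour 8). That puts its earliest start at hour 8; it finishes at 8 + 9 = hour 17.
The final walkthrough cannot start until lighting stringing (finishes hour 17); table placement (finishes hour 8). The controlling bound is hour 17, so the final walkthrough finishes at 17 + 7 = hour 24.
All tasks are finished once the last one completes. Finish times: Venue unlock at 2, Tent raising at 7, Table placement at 8, Floral arrangement at 8, Lighting stringing at 17, Catering load-in at 10, Place-card layout at 7, The final walkthrough at 24. The latest is hour 24.

24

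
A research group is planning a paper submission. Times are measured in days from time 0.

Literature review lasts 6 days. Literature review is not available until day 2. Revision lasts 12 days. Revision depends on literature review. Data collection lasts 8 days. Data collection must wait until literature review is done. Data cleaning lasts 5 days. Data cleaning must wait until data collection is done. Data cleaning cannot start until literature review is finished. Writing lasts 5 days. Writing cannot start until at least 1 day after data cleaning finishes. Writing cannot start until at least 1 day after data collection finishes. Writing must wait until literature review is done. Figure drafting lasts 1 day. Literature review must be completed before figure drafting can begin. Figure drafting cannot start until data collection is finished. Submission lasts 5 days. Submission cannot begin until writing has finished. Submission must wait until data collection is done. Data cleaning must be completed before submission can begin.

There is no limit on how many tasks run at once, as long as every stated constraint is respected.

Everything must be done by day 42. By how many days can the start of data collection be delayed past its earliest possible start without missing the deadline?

10

Literature review cannot begin until its own release at day 2. It runs from day 2 to 2 + 6 = day 8.
After literature review (finishes day 8), data collection can start at day 8 and finishes at day 16.

Working backward from the deadline:
To finish by day 42, submission (duration 5) must start no later than day 37.
Writing has to be done before submission (must start by day 37). That means finishing by day 37, i.e. starting by 37 − 5 = day 32.
Data cleaning has several dependents: writing (must start by day 32, minus 1-day gap → day 31); submission (must start by day 37). The earliest of those limits is day 31, so data cleaning must start by 31 − 5 = day 26.
To finish by day 42, figure drafting (duration 1) must start no later than day 41.
Data collection feeds data cleaning (must start by day 26); figure drafting (must start by day 41); writing (must start by day 32, minus 1-day gap → day 31); submission (must start by day 37). Taking the minimum, data collection must finish by day 26 and start by 26 − 8 = day 18.
So data collection can start as early as day 8 and as late as day 18, giving 18 − 8 = 10 days of slack.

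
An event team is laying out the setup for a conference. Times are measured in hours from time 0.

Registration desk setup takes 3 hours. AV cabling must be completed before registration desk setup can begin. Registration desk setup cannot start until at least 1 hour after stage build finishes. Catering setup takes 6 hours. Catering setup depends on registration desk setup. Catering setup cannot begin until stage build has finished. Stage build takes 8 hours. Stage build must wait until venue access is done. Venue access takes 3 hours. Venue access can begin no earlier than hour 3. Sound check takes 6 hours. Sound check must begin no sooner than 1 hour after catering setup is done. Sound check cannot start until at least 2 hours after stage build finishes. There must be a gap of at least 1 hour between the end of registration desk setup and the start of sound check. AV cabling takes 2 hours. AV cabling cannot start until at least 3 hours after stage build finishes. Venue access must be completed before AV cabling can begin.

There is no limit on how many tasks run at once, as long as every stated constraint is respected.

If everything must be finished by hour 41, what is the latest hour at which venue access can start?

9

Sound check has no dependents, so it just needs to finish by hour 41. Starting by 41 − 6 = hour 35 achieves that.
Catering setup feeds into sound check (must start by hour 35, minus 1-hour gap → hour 34); so catering setup must finish by hour 34 and therefore start by hour 28.
Registration desk setup feeds catering setup (must start by hour 28); sound check (must start by hour 35, minus 1-hour gap → hour 34). Taking the minimum, registration desk setup must finish by hour 28 and start by 28 − 3 = hour 25.
AV cabling feeds into registration desk setup (must start by hour 25); so AV cabling must finish by hour 25 and therefore start by hour 23.
Stage build must finish in time for AV cabling (must start by hour 23, minus 3-hour gap → hour 20); registration desk setup (must start by hour 25, minus 1-hour gap → hour 24); catering setup (must start by hour 28); sound check (must start by hour 35, minus 2-hour gap → hour 33). The tightest is hour 20, so stage build must start by 20 − 8 = hour 12.
Venue access must finish in time for stage build (must start by hour 12); AV cabling (must start by hour 23). The tightest is hour 12, so venue access must start by 12 − 3 = hour 9.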